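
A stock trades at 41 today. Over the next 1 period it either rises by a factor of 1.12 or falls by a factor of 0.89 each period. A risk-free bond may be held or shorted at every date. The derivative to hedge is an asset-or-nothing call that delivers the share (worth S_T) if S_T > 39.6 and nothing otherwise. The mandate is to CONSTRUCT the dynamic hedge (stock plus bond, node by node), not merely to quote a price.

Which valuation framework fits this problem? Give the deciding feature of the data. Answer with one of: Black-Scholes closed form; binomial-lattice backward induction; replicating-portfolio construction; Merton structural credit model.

Key observation: what is demanded is not a single number but the (Δ, B) position at each node of the 1.12/0.89 tree starting at 41; constructing those positions is the replicating-portfolio method.

framework: replicating-portfolio construction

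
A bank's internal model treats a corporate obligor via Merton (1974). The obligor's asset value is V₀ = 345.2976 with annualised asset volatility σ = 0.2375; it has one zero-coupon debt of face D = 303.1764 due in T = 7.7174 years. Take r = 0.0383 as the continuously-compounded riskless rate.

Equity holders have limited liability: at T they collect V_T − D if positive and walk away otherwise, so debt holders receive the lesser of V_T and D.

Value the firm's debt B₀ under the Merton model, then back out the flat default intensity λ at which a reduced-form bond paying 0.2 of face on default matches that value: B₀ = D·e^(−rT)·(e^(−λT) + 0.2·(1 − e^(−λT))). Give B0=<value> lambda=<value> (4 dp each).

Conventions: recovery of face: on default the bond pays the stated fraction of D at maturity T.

Work the structural quantities from V₀ = 345.2976 against face 303.1764:
d₁ = [ln(V₀/D) + (r + σ²/2)T] / (σ√T)
   = [ln(345.2976/303.1764) + (0.0383 + 0.5·0.2375²)·7.7174] / (0.2375·√7.7174)
   = [0.130092 + 0.513231] / 0.659780 = 0.975057
d₂ = d₁ − σ√T = 0.975057 − 0.659780 = 0.315277
N(d₁) = 0.835234,  N(d₂) = 0.623724,  e^(−rT) = 0.744103
E₀ = V₀·N(d₁) − D·e^(−rT)·N(d₂)
   = 345.2976·0.835234 − 303.1764·0.744103·0.623724 = 147.695622
B₀ = V₀ − E₀ = 345.2976 − 147.695622 = 197.601978
e^(−λT) = (B₀·e^(rT)/D − 0.2)/(1 − 0.2) = (197.6020·1.343901/303.1764 − 0.2)/0.8 = 0.84489675
λ = −ln(0.84489675)/7.7174 = 0.021839

B0=197.6020 lambda=0.0218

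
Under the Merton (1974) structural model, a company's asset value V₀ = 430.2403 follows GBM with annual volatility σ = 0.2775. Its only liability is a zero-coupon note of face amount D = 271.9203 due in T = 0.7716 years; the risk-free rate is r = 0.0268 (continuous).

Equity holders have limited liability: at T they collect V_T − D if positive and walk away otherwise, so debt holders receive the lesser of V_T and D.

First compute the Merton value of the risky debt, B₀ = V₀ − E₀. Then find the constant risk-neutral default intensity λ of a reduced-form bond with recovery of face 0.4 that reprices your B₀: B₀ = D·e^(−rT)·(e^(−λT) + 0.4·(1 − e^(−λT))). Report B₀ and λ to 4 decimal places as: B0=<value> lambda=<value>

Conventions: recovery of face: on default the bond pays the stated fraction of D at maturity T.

B0=265.5948 lambda=0.0062

With assets at 430.2403 and a single debt payment of 271.9203 at 0.7716 years:
d₁ = [ln(V₀/D) + (r + σ²/2)T] / (σ√T)
   = [ln(430.2403/271.9203) + (0.0268 + 0.5·0.2775²)·0.7716] / (0.2775·√0.7716)
   = [0.458835 + 0.050388] / 0.243758 = 2.089049
d₂ = d₁ − σ√T = 2.089049 − 0.243758 = 1.845291
N(d₁) = 0.981648,  N(d₂) = 0.967502,  e^(−rT) = 0.979533
E₀ = V₀·N(d₁) − D·e^(−rT)·N(d₂)
   = 430.2403·0.981648 − 271.9203·0.979533·0.967502 = 164.645549
B₀ = V₀ − E₀ = 430.2403 − 164.645549 = 265.594751
e^(−λT) = (B₀·e^(rT)/D − 0.4)/(1 − 0.4) = (265.5948·1.020894/271.9203 − 0.4)/0.6 = 0.99524299
λ = −ln(0.99524299)/0.7716 = 0.006180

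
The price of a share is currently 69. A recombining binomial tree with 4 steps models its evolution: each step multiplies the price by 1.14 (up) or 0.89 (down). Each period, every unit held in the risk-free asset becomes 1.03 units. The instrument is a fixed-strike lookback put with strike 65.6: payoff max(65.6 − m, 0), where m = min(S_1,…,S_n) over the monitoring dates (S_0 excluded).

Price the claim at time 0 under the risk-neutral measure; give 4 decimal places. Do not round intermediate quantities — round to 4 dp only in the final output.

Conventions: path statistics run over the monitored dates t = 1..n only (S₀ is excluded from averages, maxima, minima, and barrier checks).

price = 4.2934

Set p* = 0.5600 (from d < R < u); the path-dependent value is the discounted p*-expectation over all price paths.
Enumerate all 2^4 = 16 price paths (U = up ×1.14, D = down ×0.89); each path with k up-moves has probability p*^k·(1−p*)^(4−k).
DDDD: m=43.2921, payoff=22.3079, prob=0.037481
UDDD: m=55.4529, payoff=10.1471, prob=0.047703
DUDD: m=55.4529, payoff=10.1471, prob=0.047703
UUDD: m=71.0295, payoff=0.0000, prob=0.060713
DDUD: m=54.6549, payoff=10.9451, prob=0.047703
UDUD: m=70.0074, payoff=0.0000, prob=0.060713
DUUD: m=61.4100, payoff=4.1900, prob=0.060713
UUUD: m=78.6600, payoff=0.0000, prob=0.077271
DDDU: m=48.6429, payoff=16.9571, prob=0.047703
UDDU: m=62.3066, payoff=3.2934, prob=0.060713
DUDU: m=61.4100, payoff=4.1900, prob=0.060713
UUDU: m=78.6600, payoff=0.0000, prob=0.077271
DDUU: m=54.6549, payoff=10.9451, prob=0.060713
UDUU: m=70.0074, payoff=0.0000, prob=0.077271
DUUU: m=61.4100, payoff=4.1900, prob=0.077271
UUUU: m=78.6600, payoff=0.0000, prob=0.098345
Price = Σ prob·payoff / R^4 = 4.832243 / 1.125509 = 4.2934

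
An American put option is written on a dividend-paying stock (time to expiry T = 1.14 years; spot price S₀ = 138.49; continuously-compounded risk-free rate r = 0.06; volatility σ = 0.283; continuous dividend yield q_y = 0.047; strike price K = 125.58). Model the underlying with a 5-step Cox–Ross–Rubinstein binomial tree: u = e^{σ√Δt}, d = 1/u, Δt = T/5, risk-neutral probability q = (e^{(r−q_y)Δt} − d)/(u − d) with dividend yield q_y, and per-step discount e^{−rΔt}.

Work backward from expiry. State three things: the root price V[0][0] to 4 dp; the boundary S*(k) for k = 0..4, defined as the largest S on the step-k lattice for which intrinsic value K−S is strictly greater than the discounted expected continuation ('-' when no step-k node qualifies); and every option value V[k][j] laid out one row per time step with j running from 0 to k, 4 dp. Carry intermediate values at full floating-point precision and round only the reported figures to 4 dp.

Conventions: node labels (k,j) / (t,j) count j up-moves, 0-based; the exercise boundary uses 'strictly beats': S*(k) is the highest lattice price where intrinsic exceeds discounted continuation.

price = 9.2482
boundary = - - - 92.3334 105.6928
tree:
9.2482
14.6323 3.6170
22.4972 6.4389 0.6301
33.2466 11.3708 1.2219 0.0000
44.9174 19.8872 2.3695 0.0000 0.0000
55.1130 33.2466 4.5949 0.0000 0.0000 0.0000

Δt=0.22800  u=1.14469  d=0.87360  q=0.47722  discount=0.98641
step 5 (expiry): payoffs max(K−S,0) = 55.1130 33.2466 4.5949 0.0000 0.0000 0.0000
step 4: (k=4,j=0): S=80.6626, K−S=44.9174, hold=44.0709 ⇒ V=44.9174 exercise | (k=4,j=1): S=105.6928, K−S=19.8872, hold=19.3075 ⇒ V=19.8872 exercise | (k=4,j=2): S=138.4900, K−S=0.0000, hold=2.3695 ⇒ V=2.3695 continue | (k=4,j=3): S=181.4644, K−S=0.0000, hold=0.0000 ⇒ V=0.0000 continue | (k=4,j=4): S=237.7740, K−S=0.0000, hold=0.0000 ⇒ V=0.0000 continue  boundary S*=105.6928
step 3: (k=3,j=0): S=92.3334, K−S=33.2466, hold=32.5245 ⇒ V=33.2466 exercise | (k=3,j=1): S=120.9851, K−S=4.5949, hold=11.3708 ⇒ V=11.3708 continue | (k=3,j=2): S=158.5276, K−S=0.0000, hold=1.2219 ⇒ V=1.2219 continue | (k=3,j=3): S=207.7198, K−S=0.0000, hold=0.0000 ⇒ V=0.0000 continue  boundary S*=92.3334
step 2: (k=2,j=0): S=105.6928, K−S=19.8872, hold=22.4972 ⇒ V=22.4972 continue | (k=2,j=1): S=138.4900, K−S=0.0000, hold=6.4389 ⇒ V=6.4389 continue | (k=2,j=2): S=181.4644, K−S=0.0000, hold=0.6301 ⇒ V=0.6301 continue  boundary S*=-
step 1: (k=1,j=0): S=120.9851, K−S=4.5949, hold=14.6323 ⇒ V=14.6323 continue | (k=1,j=1): S=158.5276, K−S=0.0000, hold=3.6170 ⇒ V=3.6170 continue  boundary S*=-
step 0: (k=0,j=0): S=138.4900, K−S=0.0000, hold=9.2482 ⇒ V=9.2482 continue  boundary S*=-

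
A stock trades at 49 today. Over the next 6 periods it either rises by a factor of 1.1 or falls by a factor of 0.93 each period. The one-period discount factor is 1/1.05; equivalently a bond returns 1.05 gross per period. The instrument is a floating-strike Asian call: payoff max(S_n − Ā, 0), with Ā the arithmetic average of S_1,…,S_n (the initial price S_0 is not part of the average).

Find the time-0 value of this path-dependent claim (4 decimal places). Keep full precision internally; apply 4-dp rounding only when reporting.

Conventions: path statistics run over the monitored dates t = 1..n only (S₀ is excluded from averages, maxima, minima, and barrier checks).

Set p* = 0.7059 (from d < R < u); the path-dependent value is the discounted p*-expectation over all price paths.
Enumerate all 2^6 = 64 price paths (U = up ×1.1, D = down ×0.93); each path with k up-moves has probability p*^k·(1−p*)^(6−k).
DDDDDD: Ā=38.3016, payoff=0.0000, prob=0.000647
UDDDDD: Ā=45.3029, payoff=0.0000, prob=0.001554
DUDDDD: Ā=43.9146, payoff=0.0000, prob=0.001554
UUDDDD: Ā=51.9420, payoff=0.0000, prob=0.003729
DDUDDD: Ā=42.6234, payoff=0.0000, prob=0.001554
UDUDDD: Ā=50.4148, payoff=0.0000, prob=0.003729
DUUDDD: Ā=49.0265, payoff=0.0000, prob=0.003729
UUUDDD: Ā=57.9883, payoff=0.0000, prob=0.008949
DDDUDD: Ā=41.4227, payoff=0.0000, prob=0.001554
UDDUDD: Ā=48.9946, payoff=0.0000, prob=0.003729
DUDUDD: Ā=47.6062, payoff=0.0000, prob=0.003729
UUDUDD: Ā=56.3084, payoff=0.0000, prob=0.008949
DDUUDD: Ā=46.3151, payoff=0.0000, prob=0.003729
UDUUDD: Ā=54.7813, payoff=0.0000, prob=0.008949
DUUUDD: Ā=53.3929, payoff=0.0000, prob=0.008949
UUUUDD: Ā=63.1529, payoff=0.0000, prob=0.021477
DDDDUD: Ā=40.3060, payoff=0.0000, prob=0.001554
UDDDUD: Ā=47.6737, payoff=0.0000, prob=0.003729
DUDDUD: Ā=46.2854, payoff=0.0000, prob=0.003729
UUDDUD: Ā=54.7461, payoff=0.0000, prob=0.008949
DDUDUD: Ā=44.9942, payoff=0.0000, prob=0.003729
UDUDUD: Ā=53.2190, payoff=0.0000, prob=0.008949
DUUDUD: Ā=51.8306, payoff=0.6287, prob=0.008949
UUUDUD: Ā=61.3051, payoff=0.7436, prob=0.021477
DDDUUD: Ā=43.7935, payoff=0.5585, prob=0.003729
UDDUUD: Ā=51.7987, payoff=0.6606, prob=0.008949
DUDUUD: Ā=50.4104, payoff=2.0490, prob=0.008949
UUDUUD: Ā=59.6252, payoff=2.4235, prob=0.021477
DDUUUD: Ā=49.1192, payoff=3.3401, prob=0.008949
UDUUUD: Ā=58.0980, payoff=3.9507, prob=0.021477
DUUUUD: Ā=56.7097, payoff=5.3390, prob=0.021477
UUUUUD: Ā=67.0760, payoff=6.3150, prob=0.051545
DDDDDU: Ā=39.2674, payoff=0.0000, prob=0.001554
UDDDDU: Ā=46.4453, payoff=0.0000, prob=0.003729
DUDDDU: Ā=45.0570, payoff=0.0000, prob=0.003729
UUDDDU: Ā=53.2932, payoff=0.0000, prob=0.008949
DDUDDU: Ā=43.7658, payoff=0.5862, prob=0.003729
UDUDDU: Ā=51.7661, payoff=0.6933, prob=0.008949
DUUDDU: Ā=50.3777, payoff=2.0816, prob=0.008949
UUUDDU: Ā=59.5865, payoff=2.4622, prob=0.021477
DDDUDU: Ā=42.5651, payoff=1.7869, prob=0.003729
UDDUDU: Ā=50.3458, payoff=2.1136, prob=0.008949
DUDUDU: Ā=48.9575, payoff=3.5019, prob=0.008949
UUDUDU: Ā=57.9067, payoff=4.1420, prob=0.021477
DDUUDU: Ā=47.6663, payoff=4.7931, prob=0.008949
UDUUDU: Ā=56.3795, payoff=5.6692, prob=0.021477
DUUUDU: Ā=54.9912, payoff=7.0575, prob=0.021477
UUUUDU: Ā=65.0433, payoff=8.3476, prob=0.051545
DDDDUU: Ā=41.4484, payoff=2.9036, prob=0.003729
UDDDUU: Ā=49.0249, payoff=3.4344, prob=0.008949
DUDDUU: Ā=47.6366, payoff=4.8228, prob=0.008949
UUDDUU: Ā=56.3444, payoff=5.7043, prob=0.021477
DDUDUU: Ā=46.3455, payoff=6.1139, prob=0.008949
UDUDUU: Ā=54.8172, payoff=7.2315, prob=0.021477
DUUDUU: Ā=53.4289, payoff=8.6198, prob=0.021477
UUUDUU: Ā=63.1954, payoff=10.1955, prob=0.051545
DDDUUU: Ā=45.1447, payoff=7.3147, prob=0.008949
UDDUUU: Ā=53.3969, payoff=8.6518, prob=0.021477
DUDUUU: Ā=52.0086, payoff=10.0401, prob=0.021477
UUDUUU: Ā=61.5156, payoff=11.8754, prob=0.051545
DDUUUU: Ā=50.7175, payoff=11.3312, prob=0.021477
UDUUUU: Ā=59.9884, payoff=13.4025, prob=0.051545
DUUUUU: Ā=58.6001, payoff=14.7909, prob=0.051545
UUUUUU: Ā=69.3119, payoff=17.4946, prob=0.123707
Price = Σ prob·payoff / R^6 = 7.694840 / 1.340096 = 5.7420

price = 5.7420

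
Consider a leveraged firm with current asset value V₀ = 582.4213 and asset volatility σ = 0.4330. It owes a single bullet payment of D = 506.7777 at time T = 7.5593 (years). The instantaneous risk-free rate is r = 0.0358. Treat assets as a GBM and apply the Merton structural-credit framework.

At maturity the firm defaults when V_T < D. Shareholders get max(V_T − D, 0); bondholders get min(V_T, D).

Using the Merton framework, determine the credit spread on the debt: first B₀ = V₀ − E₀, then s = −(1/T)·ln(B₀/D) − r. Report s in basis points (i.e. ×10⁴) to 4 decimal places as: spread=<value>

spread=544.4115

Apply the equity-as-call identities (strike 506.7777, horizon 7.5593 years):
d₁ = [ln(V₀/D) + (r + σ²/2)T] / (σ√T)
   = [ln(582.4213/506.7777) + (0.0358 + 0.5·0.4330²)·7.5593] / (0.4330·√7.5593)
   = [0.139122 + 0.979266] / 1.190498 = 0.939428
d₂ = d₁ − σ√T = 0.939428 − 1.190498 = -0.251070
N(d₁) = 0.826245,  N(d₂) = 0.400880,  e^(−rT) = 0.762904
E₀ = V₀·N(d₁) − D·e^(−rT)·N(d₂)
   = 582.4213·0.826245 − 506.7777·0.762904·0.400880 = 326.233050
B₀ = V₀ − E₀ = 582.4213 − 326.233050 = 256.188250
spread = −(1/T)·ln(B₀/D) − r = −(1/7.5593)·ln(256.188250/506.7777) − 0.0358 = 0.05444115
in basis points: 0.05444115 × 10⁴ = 544.4115 bp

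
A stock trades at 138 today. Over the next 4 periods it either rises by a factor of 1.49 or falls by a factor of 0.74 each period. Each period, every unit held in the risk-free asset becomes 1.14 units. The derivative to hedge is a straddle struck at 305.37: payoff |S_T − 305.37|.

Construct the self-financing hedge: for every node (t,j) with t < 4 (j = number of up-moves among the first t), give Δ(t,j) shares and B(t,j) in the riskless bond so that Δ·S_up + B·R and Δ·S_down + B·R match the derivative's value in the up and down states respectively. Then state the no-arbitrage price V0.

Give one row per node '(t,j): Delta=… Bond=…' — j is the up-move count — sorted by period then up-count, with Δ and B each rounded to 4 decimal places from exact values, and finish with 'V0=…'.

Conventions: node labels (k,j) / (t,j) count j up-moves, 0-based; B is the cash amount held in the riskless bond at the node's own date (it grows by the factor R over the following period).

Arbitrage-free pricing uses the up-move probability p* = (R−d)/(u−d) = 0.5333, discounting each step at R = 1.14.
Payoffs at expiry: V(4,0)=263.9885, V(4,1)=222.0478, V(4,2)=137.5997, V(4,3)=32.4378, V(4,4)=374.8105
(3,0): S=55.9209. Δ = (V_up−V_dn)/(S_up−S_dn) = (222.0478−263.9885)/(83.3222−41.3815) = -1.0000. V = [p*·222.0478 + (1−p*)·263.9885]/1.14 = 211.9475. B = V − Δ·S = 267.8684.
(3,1): S=112.5975. Δ = (V_up−V_dn)/(S_up−S_dn) = (137.5997−222.0478)/(167.7703−83.3222) = -1.0000. V = [p*·137.5997 + (1−p*)·222.0478]/1.14 = 155.2709. B = V − Δ·S = 267.8684.
(3,2): S=226.7166. Δ = (V_up−V_dn)/(S_up−S_dn) = (32.4378−137.5997)/(337.8078−167.7703) = -0.6185. V = [p*·32.4378 + (1−p*)·137.5997]/1.14 = 71.5029. B = V − Δ·S = 211.7189.
(3,3): S=456.4970. Δ = (V_up−V_dn)/(S_up−S_dn) = (374.8105−32.4378)/(680.1805−337.8078) = 1.0000. V = [p*·374.8105 + (1−p*)·32.4378]/1.14 = 188.6285. B = V − Δ·S = -267.8684.
(2,0): S=75.5688. Δ = (V_up−V_dn)/(S_up−S_dn) = (155.2709−211.9475)/(112.5975−55.9209) = -1.0000. V = [p*·155.2709 + (1−p*)·211.9475]/1.14 = 159.4035. B = V − Δ·S = 234.9723.
(2,1): S=152.1588. Δ = (V_up−V_dn)/(S_up−S_dn) = (71.5029−155.2709)/(226.7166−112.5975) = -0.7340. V = [p*·71.5029 + (1−p*)·155.2709]/1.14 = 97.0129. B = V − Δ·S = 208.7035.
(2,2): S=306.3738. Δ = (V_up−V_dn)/(S_up−S_dn) = (188.6285−71.5029)/(456.4970−226.7166) = 0.5097. V = [p*·188.6285 + (1−p*)·71.5029]/1.14 = 117.5175. B = V − Δ·S = -38.6500.
(1,0): S=102.1200. Δ = (V_up−V_dn)/(S_up−S_dn) = (97.0129−159.4035)/(152.1588−75.5688) = -0.8146. V = [p*·97.0129 + (1−p*)·159.4035]/1.14 = 110.6390. B = V − Δ·S = 193.8266.
(1,1): S=205.6200. Δ = (V_up−V_dn)/(S_up−S_dn) = (117.5175−97.0129)/(306.3738−152.1588) = 0.1330. V = [p*·117.5175 + (1−p*)·97.0129]/1.14 = 94.6918. B = V − Δ·S = 67.3523.
(0,0): S=138.0000. Δ = (V_up−V_dn)/(S_up−S_dn) = (94.6918−110.6390)/(205.6200−102.1200) = -0.1541. V = [p*·94.6918 + (1−p*)·110.6390]/1.14 = 89.5911. B = V − Δ·S = 110.8541.
Verification: the root portfolio costs Δ(0,0)·S0 + B(0,0) = 89.5911, matching V0.

(0,0): Delta=-0.1541 Bond=110.8541
(1,0): Delta=-0.8146 Bond=193.8266
(1,1): Delta=0.1330 Bond=67.3523
(2,0): Delta=-1.0000 Bond=234.9723
(2,1): Delta=-0.7340 Bond=208.7035
(2,2): Delta=0.5097 Bond=-38.6500
(3,0): Delta=-1.0000 Bond=267.8684
(3,1): Delta=-1.0000 Bond=267.8684
(3,2): Delta=-0.6185 Bond=211.7189
(3,3): Delta=1.0000 Bond=-267.8684
V0=89.5911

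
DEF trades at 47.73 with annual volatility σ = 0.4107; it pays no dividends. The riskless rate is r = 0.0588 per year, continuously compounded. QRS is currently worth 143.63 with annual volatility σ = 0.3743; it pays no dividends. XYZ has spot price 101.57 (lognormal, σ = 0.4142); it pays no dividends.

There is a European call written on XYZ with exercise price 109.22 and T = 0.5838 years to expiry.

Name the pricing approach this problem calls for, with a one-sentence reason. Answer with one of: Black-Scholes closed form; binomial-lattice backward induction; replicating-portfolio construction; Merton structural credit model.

Key observation: a European-exercise option on XYZ struck at 109.22 — a GBM underlying with constant parameters — admits an analytic price: the data contain no early exercise, no discrete tree, no debt structure.

framework: Black-Scholes closed form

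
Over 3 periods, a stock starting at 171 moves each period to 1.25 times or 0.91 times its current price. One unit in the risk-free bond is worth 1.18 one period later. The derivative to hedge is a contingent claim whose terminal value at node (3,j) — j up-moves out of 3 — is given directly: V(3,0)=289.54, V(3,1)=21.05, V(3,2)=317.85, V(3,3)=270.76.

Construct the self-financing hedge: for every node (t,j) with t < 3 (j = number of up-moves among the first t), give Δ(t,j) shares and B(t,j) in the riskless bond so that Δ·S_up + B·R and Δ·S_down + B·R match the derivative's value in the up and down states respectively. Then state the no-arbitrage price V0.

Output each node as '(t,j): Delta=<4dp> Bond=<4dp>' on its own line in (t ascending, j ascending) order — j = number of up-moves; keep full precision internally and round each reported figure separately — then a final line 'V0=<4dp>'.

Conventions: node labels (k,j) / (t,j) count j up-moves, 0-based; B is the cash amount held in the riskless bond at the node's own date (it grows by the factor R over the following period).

Under the risk-neutral measure, an up-move has probability p* = (R−d)/(u−d) = 0.7941 and values discount at R = 1.18.
Terminal payoffs: V(3,0)=289.5400, V(3,1)=21.0500, V(3,2)=317.8500, V(3,3)=270.7600
(2,0): S=141.6051. Δ = (V_up−V_dn)/(S_up−S_dn) = (21.0500−289.5400)/(177.0064−128.8606) = -5.5766. V = [p*·21.0500 + (1−p*)·289.5400]/1.18 = 64.6842. B = V − Δ·S = 854.3607.
(2,1): S=194.5125. Δ = (V_up−V_dn)/(S_up−S_dn) = (317.8500−21.0500)/(243.1406−177.0064) = 4.4878. V = [p*·317.8500 + (1−p*)·21.0500]/1.18 = 217.5798. B = V − Δ·S = -655.3614.
(2,2): S=267.1875. Δ = (V_up−V_dn)/(S_up−S_dn) = (270.7600−317.8500)/(333.9844−243.1406) = -0.5184. V = [p*·270.7600 + (1−p*)·317.8500]/1.18 = 237.6737. B = V − Δ·S = 376.1737.
(1,0): S=155.6100. Δ = (V_up−V_dn)/(S_up−S_dn) = (217.5798−64.6842)/(194.5125−141.6051) = 2.8899. V = [p*·217.5798 + (1−p*)·64.6842]/1.18 = 157.7129. B = V − Δ·S = -291.9799.
(1,1): S=213.7500. Δ = (V_up−V_dn)/(S_up−S_dn) = (237.6737−217.5798)/(267.1875−194.5125) = 0.2765. V = [p*·237.6737 + (1−p*)·217.5798]/1.18 = 197.9125. B = V − Δ·S = 138.8126.
(0,0): S=171.0000. Δ = (V_up−V_dn)/(S_up−S_dn) = (197.9125−157.7129)/(213.7500−155.6100) = 0.6914. V = [p*·197.9125 + (1−p*)·157.7129]/1.18 = 160.7086. B = V − Δ·S = 42.4746.
Check: Δ(0,0)·S0 + B(0,0) = 160.7086 = V0.

(0,0): Delta=0.6914 Bond=42.4746
(1,0): Delta=2.8899 Bond=-291.9799
(1,1): Delta=0.2765 Bond=138.8126
(2,0): Delta=-5.5766 Bond=854.3607
(2,1): Delta=4.4878 Bond=-655.3614
(2,2): Delta=-0.5184 Bond=376.1737
V0=160.7086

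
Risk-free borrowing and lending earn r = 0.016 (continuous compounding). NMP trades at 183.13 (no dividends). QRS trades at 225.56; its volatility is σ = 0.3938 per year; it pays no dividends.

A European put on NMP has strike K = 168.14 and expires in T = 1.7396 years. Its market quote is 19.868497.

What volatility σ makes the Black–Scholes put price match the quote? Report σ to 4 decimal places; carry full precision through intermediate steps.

sigma = 0.3163

At σ = 0.3163 the Black–Scholes value reproduces the quote:
σ√T = 0.3163·√1.7396 = 0.417180
d₁ = (ln(S/K) + (r+σ²/2)T) / (σ√T) = (ln(183.13/168.14) + (0.016+0.3163²/2)·1.7396) / 0.417180 = (0.085399 + 0.114853) / 0.417180 = 0.480015
d₂ = d₁ − σ√T = 0.480015 − 0.417180 = 0.062834
e^{−rT} = 0.972550
N(−d₁) = 0.315609,  N(−d₂) = 0.474949
V = K·e^{−rT}·N(−d₂) − S·N(−d₁) = 77.665886 − 57.797389 = 19.868497 (equal to the quote); since ∂V/∂σ > 0 for all σ, the implied volatility is unique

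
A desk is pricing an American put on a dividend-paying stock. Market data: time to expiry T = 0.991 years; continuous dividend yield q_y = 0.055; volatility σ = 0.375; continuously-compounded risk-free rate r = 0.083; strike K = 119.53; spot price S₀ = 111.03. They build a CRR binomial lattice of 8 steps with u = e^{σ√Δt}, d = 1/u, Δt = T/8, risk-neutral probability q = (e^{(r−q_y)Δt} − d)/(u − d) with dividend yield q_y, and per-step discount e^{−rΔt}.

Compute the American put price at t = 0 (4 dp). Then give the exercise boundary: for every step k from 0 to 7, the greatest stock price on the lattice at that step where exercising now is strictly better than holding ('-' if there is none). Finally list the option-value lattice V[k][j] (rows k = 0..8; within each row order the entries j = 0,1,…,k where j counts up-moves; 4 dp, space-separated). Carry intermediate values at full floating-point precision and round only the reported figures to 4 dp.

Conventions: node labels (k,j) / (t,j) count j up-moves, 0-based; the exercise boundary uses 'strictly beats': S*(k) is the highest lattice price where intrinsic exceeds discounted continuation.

price = 19.6691
boundary = - - - 74.7274 65.4877 74.7274 85.2707 97.3016
tree:
19.6691
26.6819 12.5007
35.1391 18.1007 6.7073
44.8026 25.4339 10.5516 2.6900
54.0423 34.4813 16.1869 4.6781 0.5956
62.1396 44.8026 24.0499 8.0230 1.1577 0.0000
69.2356 54.0423 34.2593 13.5151 2.2501 0.0000 0.0000
75.4543 62.1396 44.8026 22.2284 4.3733 0.0000 0.0000 0.0000
80.9041 69.2356 54.0423 34.2593 8.5000 0.0000 0.0000 0.0000 0.0000

Δt=0.12387  u=1.14109  d=0.87635  q=0.48018  discount=0.98977
step 8 (expiry): payoffs max(K−S,0) = 80.9041 69.2356 54.0423 34.2593 8.5000 0.0000 0.0000 0.0000 0.0000
step 7: (k=7,j=0): S=44.0757, K−S=75.4543, hold=74.5309 ⇒ V=75.4543 exercise | (k=7,j=1): S=57.3904, K−S=62.1396, hold=61.3066 ⇒ V=62.1396 exercise | (k=7,j=2): S=74.7274, K−S=44.8026, hold=44.0873 ⇒ V=44.8026 exercise | (k=7,j=3): S=97.3016, K−S=22.2284, hold=21.6664 ⇒ V=22.2284 exercise | (k=7,j=4): S=126.6953, K−S=0.0000, hold=4.3733 ⇒ V=4.3733 continue | (k=7,j=5): S=164.9684, K−S=0.0000, hold=0.0000 ⇒ V=0.0000 continue | (k=7,j=6): S=214.8034, K−S=0.0000, hold=0.0000 ⇒ V=0.0000 continue | (k=7,j=7): S=279.6929, K−S=0.0000, hold=0.0000 ⇒ V=0.0000 continue  boundary S*=97.3016
step 6: (k=6,j=0): S=50.2944, K−S=69.2356, hold=68.3545 ⇒ V=69.2356 exercise | (k=6,j=1): S=65.4877, K−S=54.0423, hold=53.2643 ⇒ V=54.0423 exercise | (k=6,j=2): S=85.2707, K−S=34.2593, hold=33.6156 ⇒ V=34.2593 exercise | (k=6,j=3): S=111.0300, K−S=8.5000, hold=13.5151 ⇒ V=13.5151 continue | (k=6,j=4): S=144.5708, K−S=0.0000, hold=2.2501 ⇒ V=2.2501 continue | (k=6,j=5): S=188.2439, K−S=0.0000, hold=0.0000 ⇒ V=0.0000 continue | (k=6,j=6): S=245.1102, K−S=0.0000, hold=0.0000 ⇒ V=0.0000 continue  boundary S*=85.2707
step 5: (k=5,j=0): S=57.3904, K−S=62.1396, hold=61.3066 ⇒ V=62.1396 exercise | (k=5,j=1): S=74.7274, K−S=44.8026, hold=44.0873 ⇒ V=44.8026 exercise | (k=5,j=2): S=97.3016, K−S=22.2284, hold=24.0499 ⇒ V=24.0499 continue | (k=5,j=3): S=126.6953, K−S=0.0000, hold=8.0230 ⇒ V=8.0230 continue | (k=5,j=4): S=164.9684, K−S=0.0000, hold=1.1577 ⇒ V=1.1577 continue | (k=5,j=5): S=214.8034, K−S=0.0000, hold=0.0000 ⇒ V=0.0000 continue  boundary S*=74.7274
step 4: (k=4,j=0): S=65.4877, K−S=54.0423, hold=53.2643 ⇒ V=54.0423 exercise | (k=4,j=1): S=85.2707, K−S=34.2593, hold=34.4813 ⇒ V=34.4813 continue | (k=4,j=2): S=111.0300, K−S=8.5000, hold=16.1869 ⇒ V=16.1869 continue | (k=4,j=3): S=144.5708, K−S=0.0000, hold=4.6781 ⇒ V=4.6781 continue | (k=4,j=4): S=188.2439, K−S=0.0000, hold=0.5956 ⇒ V=0.5956 continue  boundary S*=65.4877
step 3: (k=3,j=0): S=74.7274, K−S=44.8026, hold=44.1929 ⇒ V=44.8026 exercise | (k=3,j=1): S=97.3016, K−S=22.2284, hold=25.4339 ⇒ V=25.4339 continue | (k=3,j=2): S=126.6953, K−S=0.0000, hold=10.5516 ⇒ V=10.5516 continue | (k=3,j=3): S=164.9684, K−S=0.0000, hold=2.6900 ⇒ V=2.6900 continue  boundary S*=74.7274
step 2: (k=2,j=0): S=85.2707, K−S=34.2593, hold=35.1391 ⇒ V=35.1391 continue | (k=2,j=1): S=111.0300, K−S=8.5000, hold=18.1007 ⇒ V=18.1007 continue | (k=2,j=2): S=144.5708, K−S=0.0000, hold=6.7073 ⇒ V=6.7073 continue  boundary S*=-
step 1: (k=1,j=0): S=97.3016, K−S=22.2284, hold=26.6819 ⇒ V=26.6819 continue | (k=1,j=1): S=126.6953, K−S=0.0000, hold=12.5007 ⇒ V=12.5007 continue  boundary S*=-
step 0: (k=0,j=0): S=111.0300, K−S=8.5000, hold=19.6691 ⇒ V=19.6691 continue  boundary S*=-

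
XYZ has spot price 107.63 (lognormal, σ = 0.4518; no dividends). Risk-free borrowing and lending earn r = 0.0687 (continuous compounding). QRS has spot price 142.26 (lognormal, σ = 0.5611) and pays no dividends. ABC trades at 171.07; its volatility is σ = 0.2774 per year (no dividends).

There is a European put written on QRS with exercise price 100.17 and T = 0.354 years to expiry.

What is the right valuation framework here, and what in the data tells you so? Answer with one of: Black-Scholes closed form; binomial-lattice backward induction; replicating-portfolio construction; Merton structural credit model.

framework: Black-Scholes closed form

Key observation: with QRS following a GBM at constant σ and r, the European put struck at 100.17 prices in closed form — nothing here needs a stepwise model or a balance sheet.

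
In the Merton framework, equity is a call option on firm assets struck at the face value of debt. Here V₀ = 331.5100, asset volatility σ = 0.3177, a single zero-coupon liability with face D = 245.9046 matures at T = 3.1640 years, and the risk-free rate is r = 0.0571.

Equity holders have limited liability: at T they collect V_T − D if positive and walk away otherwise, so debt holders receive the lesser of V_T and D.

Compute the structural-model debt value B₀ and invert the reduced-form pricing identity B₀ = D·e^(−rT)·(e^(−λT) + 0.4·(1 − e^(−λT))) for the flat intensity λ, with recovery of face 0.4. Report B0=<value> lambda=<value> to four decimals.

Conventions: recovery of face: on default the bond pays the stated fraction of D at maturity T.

With assets at 331.5100 and a single debt payment of 245.9046 at 3.1640 years:
d₁ = [ln(V₀/D) + (r + σ²/2)T] / (σ√T)
   = [ln(331.5100/245.9046) + (0.0571 + 0.5·0.3177²)·3.1640] / (0.3177·√3.1640)
   = [0.298714 + 0.340341] / 0.565113 = 1.130845
d₂ = d₁ − σ√T = 1.130845 − 0.565113 = 0.565731
N(d₁) = 0.870940,  N(d₂) = 0.714212,  e^(−rT) = 0.834715
E₀ = V₀·N(d₁) − D·e^(−rT)·N(d₂)
   = 331.5100·0.870940 − 245.9046·0.834715·0.714212 = 142.125858
B₀ = V₀ − E₀ = 331.5100 − 142.125858 = 189.384142
e^(−λT) = (B₀·e^(rT)/D − 0.4)/(1 − 0.4) = (189.3841·1.198013/245.9046 − 0.4)/0.6 = 0.87108839
λ = −ln(0.87108839)/3.1640 = 0.043619

B0=189.3841 lambda=0.0436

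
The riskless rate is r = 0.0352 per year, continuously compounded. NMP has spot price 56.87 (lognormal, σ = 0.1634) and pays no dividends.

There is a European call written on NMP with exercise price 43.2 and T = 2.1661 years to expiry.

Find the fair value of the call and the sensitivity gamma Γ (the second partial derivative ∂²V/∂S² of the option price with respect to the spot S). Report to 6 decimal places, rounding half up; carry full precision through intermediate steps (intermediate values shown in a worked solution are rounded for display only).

σ√T = 0.1634·√2.1661 = 0.240487
d₁ = (ln(S/K) + (r+σ²/2)T) / (σ√T) = (ln(56.87/43.2) + (0.0352+0.1634²/2)·2.1661) / 0.240487 = (0.274927 + 0.105164) / 0.240487 = 1.580507
d₂ = d₁ − σ√T = 1.580507 − 0.240487 = 1.340020
e^{−rT} = 0.926588
N(d₁) = 0.943005,  N(d₂) = 0.909881
Call price V = S·N(d₁) − K·e^{−rT}·N(d₂) = 53.628672 − 36.421232 = 17.207440
φ(d₁) = (1/√(2π))·e^{−d₁²/2} = 0.114413
Γ = φ(d₁) / (S·σ·√T) = 0.008366

price = 17.207440
Γ = 0.008366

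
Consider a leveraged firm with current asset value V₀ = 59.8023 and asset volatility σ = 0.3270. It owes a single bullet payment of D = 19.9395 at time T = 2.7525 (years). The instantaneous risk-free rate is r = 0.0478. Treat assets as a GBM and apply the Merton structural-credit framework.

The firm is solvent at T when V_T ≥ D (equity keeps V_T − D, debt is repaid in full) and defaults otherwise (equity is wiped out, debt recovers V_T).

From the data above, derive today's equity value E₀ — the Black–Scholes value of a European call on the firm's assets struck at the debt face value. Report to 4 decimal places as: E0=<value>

E0=42.3896

With assets at 59.8023 and a single debt payment of 19.9395 at 2.7525 years:
d₁ = [ln(V₀/D) + (r + σ²/2)T] / (σ√T)
   = [ln(59.8023/19.9395) + (0.0478 + 0.5·0.3270²)·2.7525] / (0.3270·√2.7525)
   = [1.098341 + 0.278731] / 0.542515 = 2.538313
d₂ = d₁ − σ√T = 2.538313 − 0.542515 = 1.995799
N(d₁) = 0.994431,  N(d₂) = 0.977022,  e^(−rT) = 0.876718
E₀ = V₀·N(d₁) − D·e^(−rT)·N(d₂)
   = 59.8023·0.994431 − 19.9395·0.876718·0.977022 = 42.389596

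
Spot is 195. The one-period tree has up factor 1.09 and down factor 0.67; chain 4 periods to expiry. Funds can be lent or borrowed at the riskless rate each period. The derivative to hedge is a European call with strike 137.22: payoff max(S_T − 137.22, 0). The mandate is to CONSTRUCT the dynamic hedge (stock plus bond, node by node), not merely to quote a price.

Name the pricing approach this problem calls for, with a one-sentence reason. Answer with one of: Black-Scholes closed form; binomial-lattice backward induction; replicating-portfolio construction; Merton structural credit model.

Key observation: the deliverable is the dynamic trading strategy on the 4-step tree (spot 195, moves 1.09 and 0.67), so the valuation must go through the node-by-node replicating-portfolio solve.

framework: replicating-portfolio construction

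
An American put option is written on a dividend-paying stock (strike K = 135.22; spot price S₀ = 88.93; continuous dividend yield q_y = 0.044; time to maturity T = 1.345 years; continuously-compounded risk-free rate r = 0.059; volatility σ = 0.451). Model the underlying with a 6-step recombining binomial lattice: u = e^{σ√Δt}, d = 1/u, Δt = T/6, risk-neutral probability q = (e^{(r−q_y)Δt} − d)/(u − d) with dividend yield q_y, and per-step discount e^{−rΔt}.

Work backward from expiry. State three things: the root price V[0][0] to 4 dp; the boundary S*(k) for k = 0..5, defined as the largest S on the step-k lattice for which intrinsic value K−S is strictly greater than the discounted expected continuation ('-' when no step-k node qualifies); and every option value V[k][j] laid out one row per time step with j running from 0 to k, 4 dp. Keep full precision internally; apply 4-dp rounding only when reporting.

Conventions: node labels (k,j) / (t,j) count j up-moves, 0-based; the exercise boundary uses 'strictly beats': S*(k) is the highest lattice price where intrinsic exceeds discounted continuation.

price = 49.7227
boundary = - 71.8311 58.0199 71.8311 88.9300 110.0991
tree:
49.7227
63.3889 34.7860
77.2001 48.0145 19.9370
88.3558 63.3889 30.9787 7.2762
97.3665 77.2001 46.2900 13.5198 0.0000
104.6447 88.3558 63.3889 25.1209 0.0000 0.0000
110.5235 97.3665 77.2001 46.2900 0.0000 0.0000 0.0000

params: Δt=0.22417 u=1.23804 d=0.80773 q=0.45465 e^(-rΔt)=0.98686
t_6 payoffs: 110.5235 97.3665 77.2001 46.2900 0.0000 0.0000 0.0000
t_5: node(5,0) S=30.5753 payoff=104.6447 vs cont=103.1682 → 104.6447 [stop]  node(5,1) S=46.8642 payoff=88.3558 vs cont=87.0391 → 88.3558 [stop]  node(5,2) S=71.8311 payoff=63.3889 vs cont=62.3173 → 63.3889 [stop]  node(5,3) S=110.0991 payoff=25.1209 vs cont=24.9127 → 25.1209 [stop]  node(5,4) S=168.7544 payoff=0.0000 vs cont=0.0000 → 0.0000 [wait]  node(5,5) S=258.6582 payoff=0.0000 vs cont=0.0000 → 0.0000 [wait]  ⇒ S*(5)=110.0991
t_4: node(4,0) S=37.8535 payoff=97.3665 vs cont=95.9614 → 97.3665 [stop]  node(4,1) S=58.0199 payoff=77.2001 vs cont=75.9929 → 77.2001 [stop]  node(4,2) S=88.9300 payoff=46.2900 vs cont=45.3862 → 46.2900 [stop]  node(4,3) S=136.3074 payoff=0.0000 vs cont=13.5198 → 13.5198 [wait]  node(4,4) S=208.9251 payoff=0.0000 vs cont=0.0000 → 0.0000 [wait]  ⇒ S*(4)=88.9300
t_3: node(3,0) S=46.8642 payoff=88.3558 vs cont=87.0391 → 88.3558 [stop]  node(3,1) S=71.8311 payoff=63.3889 vs cont=62.3173 → 63.3889 [stop]  node(3,2) S=110.0991 payoff=25.1209 vs cont=30.9787 → 30.9787 [wait]  node(3,3) S=168.7544 payoff=0.0000 vs cont=7.2762 → 7.2762 [wait]  ⇒ S*(3)=71.8311
t_2: node(2,0) S=58.0199 payoff=77.2001 vs cont=75.9929 → 77.2001 [stop]  node(2,1) S=88.9300 payoff=46.2900 vs cont=48.0145 → 48.0145 [wait]  node(2,2) S=136.3074 payoff=0.0000 vs cont=19.9370 → 19.9370 [wait]  ⇒ S*(2)=58.0199
t_1: node(1,0) S=71.8311 payoff=63.3889 vs cont=63.0910 → 63.3889 [stop]  node(1,1) S=110.0991 payoff=25.1209 vs cont=34.7860 → 34.7860 [wait]  ⇒ S*(1)=71.8311
t_0: node(0,0) S=88.9300 payoff=46.2900 vs cont=49.7227 → 49.7227 [wait]  ⇒ S*(0)=-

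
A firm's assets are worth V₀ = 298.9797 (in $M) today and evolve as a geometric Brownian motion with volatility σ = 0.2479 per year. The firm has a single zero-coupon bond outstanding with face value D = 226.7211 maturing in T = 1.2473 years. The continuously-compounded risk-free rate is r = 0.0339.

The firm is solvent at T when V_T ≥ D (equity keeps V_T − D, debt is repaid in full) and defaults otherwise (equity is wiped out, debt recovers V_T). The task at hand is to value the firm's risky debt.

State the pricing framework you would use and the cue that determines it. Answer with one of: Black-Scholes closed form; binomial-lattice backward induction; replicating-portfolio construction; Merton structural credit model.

Key observation: the question is about default risk generated by asset-value dynamics against a debt face of 226.7211 — the structural framework prices exactly that.

framework: Merton structural credit model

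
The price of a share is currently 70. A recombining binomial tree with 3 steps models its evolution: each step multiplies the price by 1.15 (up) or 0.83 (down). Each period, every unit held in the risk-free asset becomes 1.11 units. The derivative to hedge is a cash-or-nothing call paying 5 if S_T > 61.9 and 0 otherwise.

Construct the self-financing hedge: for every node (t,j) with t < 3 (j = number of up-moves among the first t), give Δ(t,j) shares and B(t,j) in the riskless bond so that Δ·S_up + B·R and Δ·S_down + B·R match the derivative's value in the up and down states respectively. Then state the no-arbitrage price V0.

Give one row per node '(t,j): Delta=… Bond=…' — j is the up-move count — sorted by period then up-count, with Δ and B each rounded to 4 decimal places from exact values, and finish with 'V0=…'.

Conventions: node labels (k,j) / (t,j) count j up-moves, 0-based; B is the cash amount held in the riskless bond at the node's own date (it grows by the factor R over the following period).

Arbitrage-free pricing uses the up-move probability p* = (R−d)/(u−d) = 0.8750, discounting each step at R = 1.11.
Expiry values: V(3,0)=0.0000, V(3,1)=0.0000, V(3,2)=5.0000, V(3,3)=5.0000
  t=2,j=0: stock 48.2230 → up 55.4564 (V=0.0000), down 40.0251 (V=0.0000). Price 0.0000; hedge Δ=0.0000, bond B=0.0000.
  t=2,j=1: stock 66.8150 → up 76.8372 (V=5.0000), down 55.4564 (V=0.0000). Price 3.9414; hedge Δ=0.2339, bond B=-11.6836.
  t=2,j=2: stock 92.5750 → up 106.4612 (V=5.0000), down 76.8372 (V=5.0000). Price 4.5045; hedge Δ=0.0000, bond B=4.5045.
  t=1,j=0: stock 58.1000 → up 66.8150 (V=3.9414), down 48.2230 (V=0.0000). Price 3.1070; hedge Δ=0.2120, bond B=-9.2100.
  t=1,j=1: stock 80.5000 → up 92.5750 (V=4.5045), down 66.8150 (V=3.9414). Price 3.9947; hedge Δ=0.0219, bond B=2.2351.
  t=0,j=0: stock 70.0000 → up 80.5000 (V=3.9947), down 58.1000 (V=3.1070). Price 3.4989; hedge Δ=0.0396, bond B=0.7248.
Check: Δ(0,0)·S0 + B(0,0) = 3.4989 = V0.

(0,0): Delta=0.0396 Bond=0.7248
(1,0): Delta=0.2120 Bond=-9.2100
(1,1): Delta=0.0219 Bond=2.2351
(2,0): Delta=0.0000 Bond=0.0000
(2,1): Delta=0.2339 Bond=-11.6836
(2,2): Delta=0.0000 Bond=4.5045
V0=3.4989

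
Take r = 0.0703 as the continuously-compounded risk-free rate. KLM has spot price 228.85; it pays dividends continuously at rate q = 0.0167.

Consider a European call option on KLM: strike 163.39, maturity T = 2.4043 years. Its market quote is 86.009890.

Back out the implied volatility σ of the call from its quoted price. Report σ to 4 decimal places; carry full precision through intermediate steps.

sigma = 0.2580

At σ = 0.2580 the Black–Scholes value reproduces the quote:
σ√T = 0.258·√2.4043 = 0.400050
d₁ = (ln(S/K) + (r−q+σ²/2)T) / (σ√T) = (ln(228.85/163.39) + (0.0703−0.0167+0.258²/2)·2.4043) / 0.400050 = (0.336927 + 0.208890) / 0.400050 = 1.364373
d₂ = d₁ − σ√T = 1.364373 − 0.400050 = 0.964323
e^{−rT} = 0.844490
e^{−qT} = 0.960644
N(d₁) = 0.913775,  N(d₂) = 0.832558
V = S·e^{−qT}·N(d₁) − K·e^{−rT}·N(d₂) = 200.887282 − 114.877392 = 86.009890 (the quoted price), and the Black–Scholes price is strictly increasing in σ, so σ is unique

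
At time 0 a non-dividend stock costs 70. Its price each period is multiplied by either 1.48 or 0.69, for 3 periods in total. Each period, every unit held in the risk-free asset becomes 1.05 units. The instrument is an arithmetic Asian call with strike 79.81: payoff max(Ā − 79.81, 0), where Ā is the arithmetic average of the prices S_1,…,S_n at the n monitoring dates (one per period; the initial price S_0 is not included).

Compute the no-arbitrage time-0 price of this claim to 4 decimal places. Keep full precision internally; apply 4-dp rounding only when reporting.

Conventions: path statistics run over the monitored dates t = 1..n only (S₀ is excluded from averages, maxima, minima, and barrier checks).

price = 12.0219

With p* = (R−d)/(u−d) = 0.4557, sum probability × payoff across the paths and divide by R^3.
Enumerate all 2^3 = 8 price paths (U = up ×1.48, D = down ×0.69); each path with k up-moves has probability p*^k·(1−p*)^(3−k).
DDD: Ā=34.8742, payoff=0.0000, prob=0.161259
UDD: Ā=74.8027, payoff=0.0000, prob=0.135008
DUD: Ā=56.3693, payoff=0.0000, prob=0.135008
UUD: Ā=120.9081, payoff=41.0981, prob=0.113030
DDU: Ā=43.6503, payoff=0.0000, prob=0.135008
UDU: Ā=93.6268, payoff=13.8168, prob=0.113030
DUU: Ā=75.1934, payoff=0.0000, prob=0.113030
UUU: Ā=161.2845, payoff=81.4745, prob=0.094629
Price = Σ prob·payoff / R^3 = 13.916890 / 1.157625 = 12.0219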